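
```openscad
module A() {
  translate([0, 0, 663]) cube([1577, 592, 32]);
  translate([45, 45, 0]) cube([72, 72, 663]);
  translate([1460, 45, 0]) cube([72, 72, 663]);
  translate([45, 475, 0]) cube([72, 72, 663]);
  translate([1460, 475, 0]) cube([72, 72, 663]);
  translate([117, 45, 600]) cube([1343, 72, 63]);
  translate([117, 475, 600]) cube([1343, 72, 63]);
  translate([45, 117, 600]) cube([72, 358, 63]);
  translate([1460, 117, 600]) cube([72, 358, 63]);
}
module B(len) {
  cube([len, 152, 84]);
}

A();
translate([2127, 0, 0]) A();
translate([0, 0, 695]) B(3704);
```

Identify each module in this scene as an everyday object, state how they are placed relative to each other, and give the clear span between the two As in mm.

A is a table. B is a beam. A beam spans the tops of two tables. The clear span between the two tables is 550 mm.

Second table starts at x = 2127; first ends at x = 1577; clear span = 2127 − 1577 = 550 mm.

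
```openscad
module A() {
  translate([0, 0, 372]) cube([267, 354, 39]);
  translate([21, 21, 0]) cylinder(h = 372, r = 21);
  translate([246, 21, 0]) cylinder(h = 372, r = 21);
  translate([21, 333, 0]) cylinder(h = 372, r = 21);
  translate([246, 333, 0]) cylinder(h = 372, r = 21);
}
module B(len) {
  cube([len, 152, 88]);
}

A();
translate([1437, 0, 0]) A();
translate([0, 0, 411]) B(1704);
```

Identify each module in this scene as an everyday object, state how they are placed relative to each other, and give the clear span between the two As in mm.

A is a stool. B is a beam. A beam spans the tops of two stools. The clear span between the two stools is 1170 mm.

Second stool starts at x = 1437; first ends at x = 267; clear span = 1437 − 267 = 1170 mm.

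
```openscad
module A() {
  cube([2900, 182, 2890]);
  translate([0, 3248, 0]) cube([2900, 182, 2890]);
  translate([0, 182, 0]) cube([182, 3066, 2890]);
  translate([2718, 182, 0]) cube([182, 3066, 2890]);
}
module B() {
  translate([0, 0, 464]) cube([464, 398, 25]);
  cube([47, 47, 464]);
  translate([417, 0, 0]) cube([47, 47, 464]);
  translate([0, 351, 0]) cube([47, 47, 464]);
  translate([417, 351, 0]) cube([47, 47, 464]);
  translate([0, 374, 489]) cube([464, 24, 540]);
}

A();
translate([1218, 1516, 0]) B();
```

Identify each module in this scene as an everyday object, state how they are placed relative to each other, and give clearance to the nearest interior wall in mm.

Clearances: x = 1036, y = 1334; minimum 1036 mm.

A is a house frame. B is a chair. The chair sits inside the house frame, centred. The clearance to the nearest interior wall is 1036 mm.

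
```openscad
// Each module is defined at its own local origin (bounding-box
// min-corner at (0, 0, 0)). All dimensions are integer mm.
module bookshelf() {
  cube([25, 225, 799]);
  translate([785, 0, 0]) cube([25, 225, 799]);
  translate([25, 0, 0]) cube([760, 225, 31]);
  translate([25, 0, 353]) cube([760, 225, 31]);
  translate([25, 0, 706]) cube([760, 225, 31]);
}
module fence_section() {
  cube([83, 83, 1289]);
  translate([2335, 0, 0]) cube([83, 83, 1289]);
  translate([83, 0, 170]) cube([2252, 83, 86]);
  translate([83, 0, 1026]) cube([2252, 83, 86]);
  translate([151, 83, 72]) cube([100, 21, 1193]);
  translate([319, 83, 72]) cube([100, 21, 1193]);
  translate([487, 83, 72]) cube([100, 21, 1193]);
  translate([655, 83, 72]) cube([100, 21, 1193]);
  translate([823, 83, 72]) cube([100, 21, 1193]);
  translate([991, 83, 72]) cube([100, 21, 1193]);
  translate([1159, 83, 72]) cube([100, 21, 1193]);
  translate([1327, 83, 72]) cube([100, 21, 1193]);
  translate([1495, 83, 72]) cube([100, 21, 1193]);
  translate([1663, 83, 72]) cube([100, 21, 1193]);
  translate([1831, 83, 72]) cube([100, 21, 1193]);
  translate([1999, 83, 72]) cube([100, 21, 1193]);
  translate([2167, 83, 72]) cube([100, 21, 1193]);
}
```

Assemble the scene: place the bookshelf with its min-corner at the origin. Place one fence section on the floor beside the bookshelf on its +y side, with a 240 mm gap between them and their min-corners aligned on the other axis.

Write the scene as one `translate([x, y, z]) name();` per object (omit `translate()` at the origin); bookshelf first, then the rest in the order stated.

bookshelf();
translate([0, 465, 0]) fence_section();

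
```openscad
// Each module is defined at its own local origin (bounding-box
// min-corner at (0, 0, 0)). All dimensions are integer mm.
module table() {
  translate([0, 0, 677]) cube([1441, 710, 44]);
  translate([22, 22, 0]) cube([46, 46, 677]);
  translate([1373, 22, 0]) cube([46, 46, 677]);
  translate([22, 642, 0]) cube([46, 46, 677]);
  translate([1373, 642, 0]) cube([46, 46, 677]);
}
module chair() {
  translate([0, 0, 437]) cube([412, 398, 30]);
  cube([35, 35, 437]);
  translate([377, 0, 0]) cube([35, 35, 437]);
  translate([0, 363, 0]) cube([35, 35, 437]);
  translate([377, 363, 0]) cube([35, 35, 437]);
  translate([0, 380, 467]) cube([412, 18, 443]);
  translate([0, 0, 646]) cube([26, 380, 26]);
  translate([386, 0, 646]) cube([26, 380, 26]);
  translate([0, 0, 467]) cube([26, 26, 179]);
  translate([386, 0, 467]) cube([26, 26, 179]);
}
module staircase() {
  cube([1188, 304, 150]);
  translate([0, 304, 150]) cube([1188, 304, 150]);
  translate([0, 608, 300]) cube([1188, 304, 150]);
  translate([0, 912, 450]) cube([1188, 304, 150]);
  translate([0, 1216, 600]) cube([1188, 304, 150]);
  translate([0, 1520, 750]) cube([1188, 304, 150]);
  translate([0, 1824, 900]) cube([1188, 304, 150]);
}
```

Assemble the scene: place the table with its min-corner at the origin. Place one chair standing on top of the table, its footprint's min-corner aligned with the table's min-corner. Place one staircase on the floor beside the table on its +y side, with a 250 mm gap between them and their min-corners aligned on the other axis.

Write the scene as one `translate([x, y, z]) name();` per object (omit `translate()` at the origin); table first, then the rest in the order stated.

table();
translate([0, 0, 721]) chair();
translate([0, 960, 0]) staircase();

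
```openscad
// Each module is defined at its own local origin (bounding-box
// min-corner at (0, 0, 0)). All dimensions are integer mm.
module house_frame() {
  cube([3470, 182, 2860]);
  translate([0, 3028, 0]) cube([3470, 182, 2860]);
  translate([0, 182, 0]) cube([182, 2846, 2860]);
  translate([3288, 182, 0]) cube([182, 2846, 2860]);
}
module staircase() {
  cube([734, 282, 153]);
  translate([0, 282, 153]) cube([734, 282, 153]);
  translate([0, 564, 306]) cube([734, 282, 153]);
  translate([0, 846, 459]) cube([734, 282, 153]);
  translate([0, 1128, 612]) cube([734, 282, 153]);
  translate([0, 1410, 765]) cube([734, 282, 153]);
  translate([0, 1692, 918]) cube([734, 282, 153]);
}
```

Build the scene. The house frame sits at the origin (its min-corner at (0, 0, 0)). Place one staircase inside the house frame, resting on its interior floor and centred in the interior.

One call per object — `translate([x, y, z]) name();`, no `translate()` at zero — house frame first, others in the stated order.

house_frame();
translate([1368, 618, 0]) staircase();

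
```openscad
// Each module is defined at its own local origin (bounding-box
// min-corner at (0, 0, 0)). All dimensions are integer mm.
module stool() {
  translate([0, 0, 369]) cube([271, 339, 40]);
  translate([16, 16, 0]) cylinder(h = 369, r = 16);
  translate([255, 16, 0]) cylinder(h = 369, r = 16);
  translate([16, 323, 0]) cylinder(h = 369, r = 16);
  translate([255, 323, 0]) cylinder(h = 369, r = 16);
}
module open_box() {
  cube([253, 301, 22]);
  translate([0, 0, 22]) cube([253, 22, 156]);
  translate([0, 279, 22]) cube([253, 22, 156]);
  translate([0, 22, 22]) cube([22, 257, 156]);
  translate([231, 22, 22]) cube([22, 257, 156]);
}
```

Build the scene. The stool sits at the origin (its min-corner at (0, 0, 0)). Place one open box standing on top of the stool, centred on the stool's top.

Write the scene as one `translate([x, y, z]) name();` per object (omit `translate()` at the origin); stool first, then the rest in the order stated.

stool();
translate([9, 19, 409]) open_box();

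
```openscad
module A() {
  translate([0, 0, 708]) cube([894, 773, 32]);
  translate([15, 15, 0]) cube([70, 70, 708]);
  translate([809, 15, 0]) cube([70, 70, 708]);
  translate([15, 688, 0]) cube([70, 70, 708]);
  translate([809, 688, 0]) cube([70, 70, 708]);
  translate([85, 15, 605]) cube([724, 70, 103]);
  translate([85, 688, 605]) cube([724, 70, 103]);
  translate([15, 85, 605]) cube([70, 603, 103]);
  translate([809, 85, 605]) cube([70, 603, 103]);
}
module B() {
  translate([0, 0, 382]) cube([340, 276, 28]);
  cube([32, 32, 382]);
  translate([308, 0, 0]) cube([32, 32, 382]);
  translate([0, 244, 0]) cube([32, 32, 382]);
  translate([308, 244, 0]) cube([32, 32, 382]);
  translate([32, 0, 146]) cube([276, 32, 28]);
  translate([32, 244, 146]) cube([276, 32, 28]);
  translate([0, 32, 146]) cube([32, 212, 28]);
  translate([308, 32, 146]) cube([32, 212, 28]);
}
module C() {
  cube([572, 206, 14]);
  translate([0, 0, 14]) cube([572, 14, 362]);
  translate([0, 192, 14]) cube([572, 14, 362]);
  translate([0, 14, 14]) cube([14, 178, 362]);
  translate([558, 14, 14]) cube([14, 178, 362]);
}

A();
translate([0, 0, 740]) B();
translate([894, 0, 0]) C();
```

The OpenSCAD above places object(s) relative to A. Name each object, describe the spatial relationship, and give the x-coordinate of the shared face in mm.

The table's +x face and the open box's −x face are both at x = 894 mm.

A is a table. B is a stool. C is an open box. The stool is on top of the table. The open box is against the table's +x side, with their −y faces flush. The x-coordinate of the shared face is 894 mm.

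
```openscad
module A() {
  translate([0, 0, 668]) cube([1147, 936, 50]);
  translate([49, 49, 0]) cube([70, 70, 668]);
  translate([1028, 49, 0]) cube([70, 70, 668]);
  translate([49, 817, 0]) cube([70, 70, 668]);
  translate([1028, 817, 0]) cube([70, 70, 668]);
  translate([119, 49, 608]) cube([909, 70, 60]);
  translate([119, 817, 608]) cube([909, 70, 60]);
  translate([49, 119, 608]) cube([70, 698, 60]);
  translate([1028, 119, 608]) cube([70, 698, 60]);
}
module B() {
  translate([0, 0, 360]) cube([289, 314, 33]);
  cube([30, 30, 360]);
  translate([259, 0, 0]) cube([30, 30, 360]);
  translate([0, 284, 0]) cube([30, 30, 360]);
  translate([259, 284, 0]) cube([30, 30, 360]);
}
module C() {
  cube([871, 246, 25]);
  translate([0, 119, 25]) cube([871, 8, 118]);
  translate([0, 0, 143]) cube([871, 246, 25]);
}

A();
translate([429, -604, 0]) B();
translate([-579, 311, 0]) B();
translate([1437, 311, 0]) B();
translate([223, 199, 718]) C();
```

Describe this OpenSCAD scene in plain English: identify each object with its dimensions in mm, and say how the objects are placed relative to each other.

A is a table: top 1147 mm (x) × 936 mm (y), 50 mm thick, upper face at z = 718 mm, on four 70×70 mm square legs, each inset 49 mm from the nearest pair of top edges, running from z = 0 to the bottom of the top. Four apron rails, 70 mm thick and 60 mm tall, run between adjacent legs with their top edges flush with the underside of the top and their outer faces flush with the legs' outer faces.

B is a simple wooden stool: a rectangular seat 289 mm (x) by 314 mm (y), 33 mm thick, top face at z = 393 mm, on four square legs, each 30×30 mm in cross-section. The legs rest on z = 0, each flush with a corner of the seat.

C is an I-beam lying along x, 871 mm long. Overall section height 168 mm. Two flanges 246 mm wide (y) and 25 mm thick, one on the floor and one at the top; a web 8 mm thick runs between them, centred on the flange width.

Three stools sit around the table at the −y, −x, +x sides. The I-beam is on top of the table.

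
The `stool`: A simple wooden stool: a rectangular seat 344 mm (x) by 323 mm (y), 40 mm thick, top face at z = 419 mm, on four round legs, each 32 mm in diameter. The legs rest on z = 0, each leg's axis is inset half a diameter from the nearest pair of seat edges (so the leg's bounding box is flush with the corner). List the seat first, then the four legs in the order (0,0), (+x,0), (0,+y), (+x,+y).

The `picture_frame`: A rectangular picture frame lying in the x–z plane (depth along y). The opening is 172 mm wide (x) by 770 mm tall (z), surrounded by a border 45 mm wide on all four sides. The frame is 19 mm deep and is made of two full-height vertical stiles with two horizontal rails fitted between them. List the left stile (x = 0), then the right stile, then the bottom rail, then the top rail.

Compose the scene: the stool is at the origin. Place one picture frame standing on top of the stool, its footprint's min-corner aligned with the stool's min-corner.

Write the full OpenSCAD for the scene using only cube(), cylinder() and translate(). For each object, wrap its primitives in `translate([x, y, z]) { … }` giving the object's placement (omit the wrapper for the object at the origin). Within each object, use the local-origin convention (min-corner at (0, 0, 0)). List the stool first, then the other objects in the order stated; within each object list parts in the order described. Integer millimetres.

translate([0, 0, 379]) cube([344, 323, 40]);
translate([16, 16, 0]) cylinder(h = 379, r = 16);
translate([328, 16, 0]) cylinder(h = 379, r = 16);
translate([16, 307, 0]) cylinder(h = 379, r = 16);
translate([328, 307, 0]) cylinder(h = 379, r = 16);
translate([0, 0, 419]) {
  cube([45, 19, 860]);
  translate([217, 0, 0]) cube([45, 19, 860]);
  translate([45, 0, 0]) cube([172, 19, 45]);
  translate([45, 0, 815]) cube([172, 19, 45]);
}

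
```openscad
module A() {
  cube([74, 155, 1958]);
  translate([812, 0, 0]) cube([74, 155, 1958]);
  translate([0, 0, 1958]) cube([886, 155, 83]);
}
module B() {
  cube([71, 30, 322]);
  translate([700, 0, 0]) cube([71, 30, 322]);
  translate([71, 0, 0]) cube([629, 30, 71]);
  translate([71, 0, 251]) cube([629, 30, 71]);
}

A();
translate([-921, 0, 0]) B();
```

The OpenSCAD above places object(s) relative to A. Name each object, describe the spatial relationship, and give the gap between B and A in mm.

A is a door frame. B is a picture frame. The picture frame is on the floor beside the door frame on its −x side. The gap between the picture frame and the door frame is 150 mm.

The picture frame's nearest face is 150 mm from the door frame's −x face.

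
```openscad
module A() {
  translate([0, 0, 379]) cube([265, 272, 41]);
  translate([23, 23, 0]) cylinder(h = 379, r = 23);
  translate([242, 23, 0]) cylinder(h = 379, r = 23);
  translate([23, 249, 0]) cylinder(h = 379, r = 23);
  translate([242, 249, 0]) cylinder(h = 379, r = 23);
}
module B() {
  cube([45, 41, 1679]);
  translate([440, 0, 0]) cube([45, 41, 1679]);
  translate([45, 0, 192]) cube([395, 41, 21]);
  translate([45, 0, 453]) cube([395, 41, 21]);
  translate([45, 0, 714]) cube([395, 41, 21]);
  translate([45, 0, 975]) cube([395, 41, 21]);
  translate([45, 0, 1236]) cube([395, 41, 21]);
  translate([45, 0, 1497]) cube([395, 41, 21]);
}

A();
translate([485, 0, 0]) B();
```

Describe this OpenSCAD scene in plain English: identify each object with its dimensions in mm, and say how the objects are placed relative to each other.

A is a four-legged stool. The seat is 265×272 mm, 41 mm thick, top at z = 420 mm. It stands on four round legs, each 46 mm in diameter, from z = 0 to the seat underside, each leg's axis is inset half a diameter from the nearest pair of seat edges (so the leg's bounding box is flush with the corner).

B is a wooden ladder with two side rails of 45×41 mm section and 1679 mm height, set 485 mm apart overall. Between them run 6 rectangular rungs (41 mm deep, 21 mm thick), front faces flush with the rails' −y face. The bottom of the first rung is 192 mm above the floor and each subsequent rung is 261 mm higher than the one below.

The ladder is on the floor beside the stool on its +x side.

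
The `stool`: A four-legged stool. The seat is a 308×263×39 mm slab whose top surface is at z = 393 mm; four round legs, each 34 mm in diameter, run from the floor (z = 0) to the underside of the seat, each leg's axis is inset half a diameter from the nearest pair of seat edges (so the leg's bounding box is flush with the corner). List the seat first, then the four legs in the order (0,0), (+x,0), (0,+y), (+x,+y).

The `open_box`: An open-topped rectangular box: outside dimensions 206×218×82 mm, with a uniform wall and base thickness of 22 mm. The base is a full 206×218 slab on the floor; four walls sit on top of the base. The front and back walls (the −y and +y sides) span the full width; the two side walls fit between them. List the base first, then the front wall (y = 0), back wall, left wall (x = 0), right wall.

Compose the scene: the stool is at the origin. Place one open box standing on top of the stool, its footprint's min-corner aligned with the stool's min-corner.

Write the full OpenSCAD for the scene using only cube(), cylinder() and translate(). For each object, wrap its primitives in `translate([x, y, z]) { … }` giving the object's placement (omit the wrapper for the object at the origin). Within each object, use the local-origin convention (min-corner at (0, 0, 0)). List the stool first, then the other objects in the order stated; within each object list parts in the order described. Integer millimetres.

translate([0, 0, 354]) cube([308, 263, 39]);
translate([17, 17, 0]) cylinder(h = 354, r = 17);
translate([291, 17, 0]) cylinder(h = 354, r = 17);
translate([17, 246, 0]) cylinder(h = 354, r = 17);
translate([291, 246, 0]) cylinder(h = 354, r = 17);
translate([0, 0, 393]) {
  cube([206, 218, 22]);
  translate([0, 0, 22]) cube([206, 22, 60]);
  translate([0, 196, 22]) cube([206, 22, 60]);
  translate([0, 22, 22]) cube([22, 174, 60]);
  translate([184, 22, 22]) cube([22, 174, 60]);
}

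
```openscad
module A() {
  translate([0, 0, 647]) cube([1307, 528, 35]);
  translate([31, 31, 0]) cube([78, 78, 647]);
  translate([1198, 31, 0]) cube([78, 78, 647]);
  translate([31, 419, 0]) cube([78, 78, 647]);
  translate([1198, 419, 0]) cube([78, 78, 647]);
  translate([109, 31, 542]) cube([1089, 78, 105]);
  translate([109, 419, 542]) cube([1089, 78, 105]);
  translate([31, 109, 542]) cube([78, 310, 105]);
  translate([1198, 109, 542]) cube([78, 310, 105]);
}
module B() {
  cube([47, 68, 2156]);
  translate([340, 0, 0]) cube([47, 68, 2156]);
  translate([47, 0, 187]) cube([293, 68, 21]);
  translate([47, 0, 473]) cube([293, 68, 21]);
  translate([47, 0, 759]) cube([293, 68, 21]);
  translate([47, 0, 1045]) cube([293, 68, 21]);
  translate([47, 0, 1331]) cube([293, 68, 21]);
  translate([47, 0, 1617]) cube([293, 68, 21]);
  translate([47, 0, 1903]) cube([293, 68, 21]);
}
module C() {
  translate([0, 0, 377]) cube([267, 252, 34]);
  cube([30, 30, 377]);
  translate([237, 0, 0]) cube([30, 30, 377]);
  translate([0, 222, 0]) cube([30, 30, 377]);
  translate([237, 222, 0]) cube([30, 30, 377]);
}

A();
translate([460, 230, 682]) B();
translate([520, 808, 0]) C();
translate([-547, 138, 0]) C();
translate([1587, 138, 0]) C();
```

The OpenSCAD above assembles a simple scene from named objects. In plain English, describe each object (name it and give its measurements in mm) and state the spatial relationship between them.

A is a table with a 1307×528 mm rectangular top, 35 mm thick, top surface at z = 682 mm, supported by four 78×78 mm square legs, each inset 31 mm from the nearest pair of top edges, running from the floor. Four apron rails, 78 mm thick and 105 mm tall, run between adjacent legs with their top edges flush with the underside of the top and their outer faces flush with the legs' outer faces.

B is a straight ladder. Two 47×68 mm vertical rails, 2156 mm tall, stand 387 mm apart (outside-to-outside) with their front faces coplanar on the −y side. 7 rungs, each 68 mm deep and 21 mm tall, span between the inner faces of the rails, front faces flush with the rails. The lowest rung's underside is at z = 187 mm and rungs are spaced 286 mm apart (underside to underside).

C is a four-legged stool. The seat is a 267×252×34 mm slab whose top surface is at z = 411 mm; four square legs, each 30×30 mm in cross-section, run from the floor (z = 0) to the underside of the seat, each flush with a corner of the seat.

The ladder is on top of the table, centred. Three stools sit around the table at the +y, −x, +x sides.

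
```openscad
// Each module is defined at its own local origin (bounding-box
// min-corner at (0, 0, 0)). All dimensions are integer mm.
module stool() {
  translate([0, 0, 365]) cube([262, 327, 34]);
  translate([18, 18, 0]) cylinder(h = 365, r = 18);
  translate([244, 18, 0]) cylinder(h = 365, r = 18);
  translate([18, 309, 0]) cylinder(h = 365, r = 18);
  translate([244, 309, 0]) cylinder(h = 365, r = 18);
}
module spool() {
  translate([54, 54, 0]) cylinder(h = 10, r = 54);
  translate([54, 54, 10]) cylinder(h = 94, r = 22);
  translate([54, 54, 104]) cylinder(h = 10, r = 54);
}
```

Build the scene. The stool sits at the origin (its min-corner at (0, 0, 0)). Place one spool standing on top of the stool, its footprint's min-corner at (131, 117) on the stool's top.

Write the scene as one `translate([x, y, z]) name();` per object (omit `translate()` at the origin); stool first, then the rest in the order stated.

stool();
translate([131, 117, 399]) spool();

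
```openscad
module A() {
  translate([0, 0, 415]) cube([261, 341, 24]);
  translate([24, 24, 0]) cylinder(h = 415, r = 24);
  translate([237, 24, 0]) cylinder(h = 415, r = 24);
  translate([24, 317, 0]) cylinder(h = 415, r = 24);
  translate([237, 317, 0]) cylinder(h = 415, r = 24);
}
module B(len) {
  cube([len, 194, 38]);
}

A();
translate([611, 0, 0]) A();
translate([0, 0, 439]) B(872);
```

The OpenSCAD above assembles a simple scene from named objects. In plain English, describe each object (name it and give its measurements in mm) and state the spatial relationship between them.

A is a four-legged stool. The seat is 261×341 mm, 24 mm thick, top at z = 439 mm. It stands on four round legs, each 48 mm in diameter, from z = 0 to the seat underside, each leg's axis is inset half a diameter from the nearest pair of seat edges (so the leg's bounding box is flush with the corner).

B is a rectangular beam 872 mm long (x), 194 mm deep (y), 38 mm thick (z).

The beam spans the tops of two stools placed 350 mm apart, resting at z = 439 mm.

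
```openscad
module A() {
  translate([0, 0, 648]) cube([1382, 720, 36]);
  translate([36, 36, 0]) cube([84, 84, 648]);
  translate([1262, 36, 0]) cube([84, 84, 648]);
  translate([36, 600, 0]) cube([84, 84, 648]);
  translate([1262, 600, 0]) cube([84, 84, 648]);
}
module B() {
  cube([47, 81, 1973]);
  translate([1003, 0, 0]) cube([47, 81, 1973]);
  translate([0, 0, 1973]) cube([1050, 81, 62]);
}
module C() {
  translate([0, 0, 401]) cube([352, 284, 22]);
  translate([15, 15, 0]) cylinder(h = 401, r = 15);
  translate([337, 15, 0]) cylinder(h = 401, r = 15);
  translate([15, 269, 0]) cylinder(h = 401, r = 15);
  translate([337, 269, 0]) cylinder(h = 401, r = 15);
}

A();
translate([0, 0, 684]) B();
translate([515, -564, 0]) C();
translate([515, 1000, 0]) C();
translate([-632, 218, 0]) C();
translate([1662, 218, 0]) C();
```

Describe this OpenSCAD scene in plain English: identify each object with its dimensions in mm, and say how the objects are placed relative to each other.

A is a table with a 1382×720 mm rectangular top, 36 mm thick, top surface at z = 684 mm, supported by four 84×84 mm square legs, each inset 36 mm from the nearest pair of top edges, running from the floor.

B is a door frame. The clear opening is 956 mm wide and 1973 mm high. Two 47 mm wide jambs, 81 mm deep, stand either side of the opening from the floor to the top of the opening. A 62 mm thick head sits across the top of both jambs, spanning the full outside width of the frame.

C is a four-legged stool. The seat is a 352×284×22 mm slab whose top surface is at z = 423 mm; four round legs, each 30 mm in diameter, run from the floor (z = 0) to the underside of the seat, each leg's axis is inset half a diameter from the nearest pair of seat edges (so the leg's bounding box is flush with the corner).

The door frame is on top of the table. Four stools sit around the table at the −y, +y, −x, +x sides.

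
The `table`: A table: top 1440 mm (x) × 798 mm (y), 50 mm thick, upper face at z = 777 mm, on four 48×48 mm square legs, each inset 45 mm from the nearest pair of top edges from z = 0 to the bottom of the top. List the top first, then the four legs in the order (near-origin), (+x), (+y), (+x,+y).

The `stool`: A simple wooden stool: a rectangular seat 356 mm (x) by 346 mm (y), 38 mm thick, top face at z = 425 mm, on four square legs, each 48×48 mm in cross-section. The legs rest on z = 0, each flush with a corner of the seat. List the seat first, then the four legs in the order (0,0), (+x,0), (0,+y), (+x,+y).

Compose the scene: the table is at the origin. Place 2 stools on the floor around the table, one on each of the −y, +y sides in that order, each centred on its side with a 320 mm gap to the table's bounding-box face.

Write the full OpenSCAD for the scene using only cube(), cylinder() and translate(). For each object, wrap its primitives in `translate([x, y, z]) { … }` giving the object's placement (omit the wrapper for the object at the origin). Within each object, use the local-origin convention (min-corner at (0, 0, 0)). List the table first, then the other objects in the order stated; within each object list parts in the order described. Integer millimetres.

translate([0, 0, 727]) cube([1440, 798, 50]);
translate([45, 45, 0]) cube([48, 48, 727]);
translate([1347, 45, 0]) cube([48, 48, 727]);
translate([45, 705, 0]) cube([48, 48, 727]);
translate([1347, 705, 0]) cube([48, 48, 727]);
translate([542, -666, 0]) {
  translate([0, 0, 387]) cube([356, 346, 38]);
  cube([48, 48, 387]);
  translate([308, 0, 0]) cube([48, 48, 387]);
  translate([0, 298, 0]) cube([48, 48, 387]);
  translate([308, 298, 0]) cube([48, 48, 387]);
}
translate([542, 1118, 0]) {
  translate([0, 0, 387]) cube([356, 346, 38]);
  cube([48, 48, 387]);
  translate([308, 0, 0]) cube([48, 48, 387]);
  translate([0, 298, 0]) cube([48, 48, 387]);
  translate([308, 298, 0]) cube([48, 48, 387]);
}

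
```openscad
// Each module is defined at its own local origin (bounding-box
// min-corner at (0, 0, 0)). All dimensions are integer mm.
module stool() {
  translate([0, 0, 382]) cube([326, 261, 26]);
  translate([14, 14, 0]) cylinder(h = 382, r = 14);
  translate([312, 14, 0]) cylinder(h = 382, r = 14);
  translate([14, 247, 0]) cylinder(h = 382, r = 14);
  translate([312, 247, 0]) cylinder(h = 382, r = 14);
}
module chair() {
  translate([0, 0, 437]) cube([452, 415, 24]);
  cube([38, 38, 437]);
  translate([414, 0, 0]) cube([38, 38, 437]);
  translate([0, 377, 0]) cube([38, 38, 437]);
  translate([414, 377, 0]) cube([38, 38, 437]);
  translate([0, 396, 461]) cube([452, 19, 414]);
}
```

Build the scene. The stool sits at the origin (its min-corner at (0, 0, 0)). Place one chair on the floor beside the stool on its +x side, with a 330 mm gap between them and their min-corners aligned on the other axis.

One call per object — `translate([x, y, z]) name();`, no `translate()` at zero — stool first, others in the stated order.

stool();
translate([656, 0, 0]) chair();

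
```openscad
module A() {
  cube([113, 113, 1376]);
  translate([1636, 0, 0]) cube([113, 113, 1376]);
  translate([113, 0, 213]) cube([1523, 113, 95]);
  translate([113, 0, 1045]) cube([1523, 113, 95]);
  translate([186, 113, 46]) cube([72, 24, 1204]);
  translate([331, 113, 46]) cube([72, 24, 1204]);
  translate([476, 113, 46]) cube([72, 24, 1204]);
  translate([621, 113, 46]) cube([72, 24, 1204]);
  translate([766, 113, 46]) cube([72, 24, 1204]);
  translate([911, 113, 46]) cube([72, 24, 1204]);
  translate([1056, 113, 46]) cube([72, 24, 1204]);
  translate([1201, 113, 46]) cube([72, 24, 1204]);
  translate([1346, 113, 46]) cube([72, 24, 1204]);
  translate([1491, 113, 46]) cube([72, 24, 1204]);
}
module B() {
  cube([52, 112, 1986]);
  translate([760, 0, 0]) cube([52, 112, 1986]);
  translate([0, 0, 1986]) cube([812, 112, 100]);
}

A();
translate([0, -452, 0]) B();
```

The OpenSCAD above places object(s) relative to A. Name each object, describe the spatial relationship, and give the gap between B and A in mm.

The door frame's nearest face is 340 mm from the fence section's −y face.

A is a fence section. B is a door frame. The door frame is on the floor beside the fence section on its −y side. The gap between the door frame and the fence section is 340 mm.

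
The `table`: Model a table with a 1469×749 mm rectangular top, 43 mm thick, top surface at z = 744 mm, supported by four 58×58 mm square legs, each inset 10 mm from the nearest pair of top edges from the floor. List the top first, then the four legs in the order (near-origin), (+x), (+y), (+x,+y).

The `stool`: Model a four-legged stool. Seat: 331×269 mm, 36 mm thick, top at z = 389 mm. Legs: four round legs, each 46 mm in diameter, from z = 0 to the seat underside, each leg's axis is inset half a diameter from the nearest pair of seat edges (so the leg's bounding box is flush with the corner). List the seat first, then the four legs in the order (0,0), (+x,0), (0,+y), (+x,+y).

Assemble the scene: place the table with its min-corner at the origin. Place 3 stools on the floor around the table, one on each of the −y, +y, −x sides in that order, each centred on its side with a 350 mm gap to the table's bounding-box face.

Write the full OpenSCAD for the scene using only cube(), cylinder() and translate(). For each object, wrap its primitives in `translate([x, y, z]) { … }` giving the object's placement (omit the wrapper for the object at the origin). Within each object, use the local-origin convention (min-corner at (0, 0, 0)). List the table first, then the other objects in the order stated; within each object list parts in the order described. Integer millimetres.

translate([0, 0, 701]) cube([1469, 749, 43]);
translate([10, 10, 0]) cube([58, 58, 701]);
translate([1401, 10, 0]) cube([58, 58, 701]);
translate([10, 681, 0]) cube([58, 58, 701]);
translate([1401, 681, 0]) cube([58, 58, 701]);
translate([569, -619, 0]) {
  translate([0, 0, 353]) cube([331, 269, 36]);
  translate([23, 23, 0]) cylinder(h = 353, r = 23);
  translate([308, 23, 0]) cylinder(h = 353, r = 23);
  translate([23, 246, 0]) cylinder(h = 353, r = 23);
  translate([308, 246, 0]) cylinder(h = 353, r = 23);
}
translate([569, 1099, 0]) {
  translate([0, 0, 353]) cube([331, 269, 36]);
  translate([23, 23, 0]) cylinder(h = 353, r = 23);
  translate([308, 23, 0]) cylinder(h = 353, r = 23);
  translate([23, 246, 0]) cylinder(h = 353, r = 23);
  translate([308, 246, 0]) cylinder(h = 353, r = 23);
}
translate([-681, 240, 0]) {
  translate([0, 0, 353]) cube([331, 269, 36]);
  translate([23, 23, 0]) cylinder(h = 353, r = 23);
  translate([308, 23, 0]) cylinder(h = 353, r = 23);
  translate([23, 246, 0]) cylinder(h = 353, r = 23);
  translate([308, 246, 0]) cylinder(h = 353, r = 23);
}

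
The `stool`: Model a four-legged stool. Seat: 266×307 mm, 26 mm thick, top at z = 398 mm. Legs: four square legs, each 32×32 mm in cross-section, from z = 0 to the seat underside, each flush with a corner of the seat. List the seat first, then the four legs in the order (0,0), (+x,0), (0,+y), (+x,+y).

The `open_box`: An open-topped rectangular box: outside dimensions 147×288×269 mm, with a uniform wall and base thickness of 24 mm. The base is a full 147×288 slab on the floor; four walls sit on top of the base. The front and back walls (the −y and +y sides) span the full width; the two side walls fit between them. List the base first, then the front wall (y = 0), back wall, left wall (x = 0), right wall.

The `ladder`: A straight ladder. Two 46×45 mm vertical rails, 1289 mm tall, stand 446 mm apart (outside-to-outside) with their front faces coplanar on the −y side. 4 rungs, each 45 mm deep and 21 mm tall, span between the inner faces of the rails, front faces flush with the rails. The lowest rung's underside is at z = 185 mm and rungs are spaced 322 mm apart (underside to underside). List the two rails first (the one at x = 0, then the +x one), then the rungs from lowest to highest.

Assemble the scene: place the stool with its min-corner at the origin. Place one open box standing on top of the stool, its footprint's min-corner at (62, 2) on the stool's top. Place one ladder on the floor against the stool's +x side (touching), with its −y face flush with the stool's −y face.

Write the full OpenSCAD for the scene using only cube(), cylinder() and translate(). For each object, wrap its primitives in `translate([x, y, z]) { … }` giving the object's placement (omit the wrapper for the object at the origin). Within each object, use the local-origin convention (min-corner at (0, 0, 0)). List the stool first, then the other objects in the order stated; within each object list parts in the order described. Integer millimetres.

translate([0, 0, 372]) cube([266, 307, 26]);
cube([32, 32, 372]);
translate([234, 0, 0]) cube([32, 32, 372]);
translate([0, 275, 0]) cube([32, 32, 372]);
translate([234, 275, 0]) cube([32, 32, 372]);
translate([62, 2, 398]) {
  cube([147, 288, 24]);
  translate([0, 0, 24]) cube([147, 24, 245]);
  translate([0, 264, 24]) cube([147, 24, 245]);
  translate([0, 24, 24]) cube([24, 240, 245]);
  translate([123, 24, 24]) cube([24, 240, 245]);
}
translate([266, 0, 0]) {
  cube([46, 45, 1289]);
  translate([400, 0, 0]) cube([46, 45, 1289]);
  translate([46, 0, 185]) cube([354, 45, 21]);
  translate([46, 0, 507]) cube([354, 45, 21]);
  translate([46, 0, 829]) cube([354, 45, 21]);
  translate([46, 0, 1151]) cube([354, 45, 21]);
}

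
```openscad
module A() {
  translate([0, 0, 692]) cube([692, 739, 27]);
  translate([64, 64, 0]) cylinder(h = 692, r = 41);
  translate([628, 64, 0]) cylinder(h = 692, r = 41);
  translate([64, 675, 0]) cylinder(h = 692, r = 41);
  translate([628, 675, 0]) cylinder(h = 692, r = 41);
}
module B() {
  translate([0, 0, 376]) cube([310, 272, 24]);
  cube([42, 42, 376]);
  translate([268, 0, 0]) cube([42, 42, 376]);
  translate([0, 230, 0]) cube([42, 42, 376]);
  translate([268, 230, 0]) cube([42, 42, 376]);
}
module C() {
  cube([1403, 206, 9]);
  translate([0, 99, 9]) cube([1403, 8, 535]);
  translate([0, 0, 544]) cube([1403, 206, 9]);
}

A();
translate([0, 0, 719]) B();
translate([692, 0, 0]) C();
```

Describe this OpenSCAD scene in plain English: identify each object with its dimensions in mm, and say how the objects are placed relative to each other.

A is a table: top 692 mm (x) × 739 mm (y), 27 mm thick, upper face at z = 719 mm, on four round legs of 82 mm diameter, each leg's bounding box inset 23 mm from the nearest pair of top edges, running from z = 0 to the bottom of the top.

B is a four-legged stool. The seat is a 310×272×24 mm slab whose top surface is at z = 400 mm; four square legs, each 42×42 mm in cross-section, run from the floor (z = 0) to the underside of the seat, each flush with a corner of the seat.

C is an I-beam lying along x, 1403 mm long. Overall section height 553 mm. Two flanges 206 mm wide (y) and 9 mm thick, one on the floor and one at the top; a web 8 mm thick runs between them, centred on the flange width.

The stool is on top of the table. The I-beam is against the table's +x side, with their −y faces flush.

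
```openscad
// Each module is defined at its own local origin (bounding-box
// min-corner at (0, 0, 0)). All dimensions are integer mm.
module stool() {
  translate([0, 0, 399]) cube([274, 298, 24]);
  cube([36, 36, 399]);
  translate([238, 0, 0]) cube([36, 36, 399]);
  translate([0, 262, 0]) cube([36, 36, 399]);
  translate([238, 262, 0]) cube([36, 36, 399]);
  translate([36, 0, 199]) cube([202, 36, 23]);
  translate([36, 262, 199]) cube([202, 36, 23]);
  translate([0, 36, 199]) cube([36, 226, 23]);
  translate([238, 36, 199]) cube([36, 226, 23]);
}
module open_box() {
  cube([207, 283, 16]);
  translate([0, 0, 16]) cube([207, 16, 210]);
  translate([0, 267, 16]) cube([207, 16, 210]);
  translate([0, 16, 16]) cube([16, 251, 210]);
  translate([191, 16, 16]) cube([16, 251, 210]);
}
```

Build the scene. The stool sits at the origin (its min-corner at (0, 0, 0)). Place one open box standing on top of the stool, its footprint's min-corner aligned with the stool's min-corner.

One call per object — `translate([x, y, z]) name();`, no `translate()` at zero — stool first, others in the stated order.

stool();
translate([0, 0, 423]) open_box();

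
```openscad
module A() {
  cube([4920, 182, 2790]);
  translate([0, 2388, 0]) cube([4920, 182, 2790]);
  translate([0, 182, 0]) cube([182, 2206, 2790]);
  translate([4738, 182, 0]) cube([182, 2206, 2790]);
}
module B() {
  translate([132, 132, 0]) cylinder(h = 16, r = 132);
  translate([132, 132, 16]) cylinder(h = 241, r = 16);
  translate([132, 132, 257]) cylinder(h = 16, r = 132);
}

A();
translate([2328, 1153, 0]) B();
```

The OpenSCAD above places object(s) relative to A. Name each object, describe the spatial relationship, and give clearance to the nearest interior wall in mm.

Clearances: x = 2146, y = 971; minimum 971 mm.

A is a house frame. B is a spool. The spool sits inside the house frame, centred. The clearance to the nearest interior wall is 971 mm.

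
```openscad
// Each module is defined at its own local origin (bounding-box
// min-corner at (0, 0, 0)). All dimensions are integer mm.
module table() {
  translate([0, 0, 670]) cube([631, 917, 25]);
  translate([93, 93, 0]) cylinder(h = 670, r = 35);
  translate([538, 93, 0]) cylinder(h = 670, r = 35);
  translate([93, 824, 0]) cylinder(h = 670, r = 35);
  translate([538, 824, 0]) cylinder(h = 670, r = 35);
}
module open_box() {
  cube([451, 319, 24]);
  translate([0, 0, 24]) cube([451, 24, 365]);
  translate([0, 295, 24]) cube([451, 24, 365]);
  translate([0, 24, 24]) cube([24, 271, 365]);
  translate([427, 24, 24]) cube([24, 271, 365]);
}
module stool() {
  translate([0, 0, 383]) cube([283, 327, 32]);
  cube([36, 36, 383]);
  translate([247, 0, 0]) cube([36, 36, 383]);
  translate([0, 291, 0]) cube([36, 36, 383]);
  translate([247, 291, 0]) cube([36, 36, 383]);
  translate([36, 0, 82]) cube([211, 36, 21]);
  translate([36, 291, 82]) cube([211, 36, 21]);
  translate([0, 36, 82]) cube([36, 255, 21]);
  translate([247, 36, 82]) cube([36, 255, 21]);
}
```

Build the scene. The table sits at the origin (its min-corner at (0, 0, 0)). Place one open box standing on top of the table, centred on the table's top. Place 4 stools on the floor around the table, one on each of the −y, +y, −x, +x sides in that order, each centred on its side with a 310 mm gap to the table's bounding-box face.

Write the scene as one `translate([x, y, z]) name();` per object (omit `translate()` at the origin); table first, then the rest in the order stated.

table();
translate([90, 299, 695]) open_box();
translate([174, -637, 0]) stool();
translate([174, 1227, 0]) stool();
translate([-593, 295, 0]) stool();
translate([941, 295, 0]) stool();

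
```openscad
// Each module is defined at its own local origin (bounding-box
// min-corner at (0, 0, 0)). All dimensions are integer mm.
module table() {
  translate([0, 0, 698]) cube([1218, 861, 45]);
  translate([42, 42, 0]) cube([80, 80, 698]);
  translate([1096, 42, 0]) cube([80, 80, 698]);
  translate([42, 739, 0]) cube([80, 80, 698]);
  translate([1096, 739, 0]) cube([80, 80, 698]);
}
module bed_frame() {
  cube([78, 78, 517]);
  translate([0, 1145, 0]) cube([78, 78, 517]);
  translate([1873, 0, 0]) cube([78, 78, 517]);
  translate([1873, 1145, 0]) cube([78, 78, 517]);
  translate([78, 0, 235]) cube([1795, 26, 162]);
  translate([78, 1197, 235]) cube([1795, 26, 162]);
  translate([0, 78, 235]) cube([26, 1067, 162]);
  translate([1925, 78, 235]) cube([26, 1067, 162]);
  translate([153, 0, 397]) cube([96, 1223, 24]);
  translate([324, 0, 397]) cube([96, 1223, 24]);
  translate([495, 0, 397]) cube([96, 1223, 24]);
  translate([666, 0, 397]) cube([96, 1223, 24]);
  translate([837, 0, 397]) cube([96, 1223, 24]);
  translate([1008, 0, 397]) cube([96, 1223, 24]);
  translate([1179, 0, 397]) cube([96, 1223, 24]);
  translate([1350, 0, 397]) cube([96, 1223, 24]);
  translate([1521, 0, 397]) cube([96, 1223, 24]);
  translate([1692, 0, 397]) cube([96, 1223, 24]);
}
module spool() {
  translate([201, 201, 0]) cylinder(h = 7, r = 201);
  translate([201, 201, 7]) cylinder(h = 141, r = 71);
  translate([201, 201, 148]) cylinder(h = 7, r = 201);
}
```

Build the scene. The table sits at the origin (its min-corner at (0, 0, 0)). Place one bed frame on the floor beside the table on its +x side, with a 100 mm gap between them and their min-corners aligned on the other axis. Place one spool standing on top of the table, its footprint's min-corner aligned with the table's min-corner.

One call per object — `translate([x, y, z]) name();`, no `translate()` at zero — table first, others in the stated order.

table();
translate([1318, 0, 0]) bed_frame();
translate([0, 0, 743]) spool();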